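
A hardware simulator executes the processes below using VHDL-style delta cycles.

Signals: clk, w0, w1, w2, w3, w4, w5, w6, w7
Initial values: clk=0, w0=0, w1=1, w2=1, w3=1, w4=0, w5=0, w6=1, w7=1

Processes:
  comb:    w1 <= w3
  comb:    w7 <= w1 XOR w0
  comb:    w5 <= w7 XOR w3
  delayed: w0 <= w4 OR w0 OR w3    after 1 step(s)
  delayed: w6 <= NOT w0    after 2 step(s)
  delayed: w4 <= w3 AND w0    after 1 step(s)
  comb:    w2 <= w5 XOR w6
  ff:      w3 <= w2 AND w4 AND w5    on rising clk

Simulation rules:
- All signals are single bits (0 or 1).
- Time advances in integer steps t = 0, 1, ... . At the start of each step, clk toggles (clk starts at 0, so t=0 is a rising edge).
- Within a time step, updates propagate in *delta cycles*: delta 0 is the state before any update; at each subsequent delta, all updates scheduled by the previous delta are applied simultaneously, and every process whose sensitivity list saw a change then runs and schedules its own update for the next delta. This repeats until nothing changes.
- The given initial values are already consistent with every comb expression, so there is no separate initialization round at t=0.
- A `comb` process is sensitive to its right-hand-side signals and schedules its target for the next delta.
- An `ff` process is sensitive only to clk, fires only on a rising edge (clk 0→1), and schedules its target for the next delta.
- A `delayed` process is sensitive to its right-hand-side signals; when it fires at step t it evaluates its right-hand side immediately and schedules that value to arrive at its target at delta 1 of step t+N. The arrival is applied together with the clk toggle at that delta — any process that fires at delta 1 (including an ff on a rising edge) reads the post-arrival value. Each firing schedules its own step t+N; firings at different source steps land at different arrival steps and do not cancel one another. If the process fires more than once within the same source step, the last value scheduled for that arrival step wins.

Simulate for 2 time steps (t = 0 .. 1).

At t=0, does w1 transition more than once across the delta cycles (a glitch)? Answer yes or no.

t0.Δ0 w1=1 w7=1 w2=1 w3=1 w4=0 w0=0 w5=0 clk=0 w6=1
t0.Δ1 w1=1 w7=1 w2=1 w3=1 w4=0 w0=0 w5=0 clk=1 w6=1
t0.Δ2 w1=1 w7=1 w2=1 w3=0 w4=0 w0=0 w5=0 clk=1 w6=1
t0.Δ3 w1=0 w7=1 w2=1 w3=0 w4=0 w0=0 w5=1 clk=1 w6=1
t0.Δ4 w1=0 w7=0 w2=0 w3=0 w4=0 w0=0 w5=1 clk=1 w6=1
t0.Δ5 w1=0 w7=0 w2=0 w3=0 w4=0 w0=0 w5=0 clk=1 w6=1
t0.Δ6 w1=0 w7=0 w2=1 w3=0 w4=0 w0=0 w5=0 clk=1 w6=1
t1.Δ0 w1=0 w7=0 w2=1 w3=0 w4=0 w0=0 w5=0 clk=1 w6=1
t1.Δ1 w1=0 w7=0 w2=1 w3=0 w4=0 w0=0 w5=0 clk=0 w6=1

no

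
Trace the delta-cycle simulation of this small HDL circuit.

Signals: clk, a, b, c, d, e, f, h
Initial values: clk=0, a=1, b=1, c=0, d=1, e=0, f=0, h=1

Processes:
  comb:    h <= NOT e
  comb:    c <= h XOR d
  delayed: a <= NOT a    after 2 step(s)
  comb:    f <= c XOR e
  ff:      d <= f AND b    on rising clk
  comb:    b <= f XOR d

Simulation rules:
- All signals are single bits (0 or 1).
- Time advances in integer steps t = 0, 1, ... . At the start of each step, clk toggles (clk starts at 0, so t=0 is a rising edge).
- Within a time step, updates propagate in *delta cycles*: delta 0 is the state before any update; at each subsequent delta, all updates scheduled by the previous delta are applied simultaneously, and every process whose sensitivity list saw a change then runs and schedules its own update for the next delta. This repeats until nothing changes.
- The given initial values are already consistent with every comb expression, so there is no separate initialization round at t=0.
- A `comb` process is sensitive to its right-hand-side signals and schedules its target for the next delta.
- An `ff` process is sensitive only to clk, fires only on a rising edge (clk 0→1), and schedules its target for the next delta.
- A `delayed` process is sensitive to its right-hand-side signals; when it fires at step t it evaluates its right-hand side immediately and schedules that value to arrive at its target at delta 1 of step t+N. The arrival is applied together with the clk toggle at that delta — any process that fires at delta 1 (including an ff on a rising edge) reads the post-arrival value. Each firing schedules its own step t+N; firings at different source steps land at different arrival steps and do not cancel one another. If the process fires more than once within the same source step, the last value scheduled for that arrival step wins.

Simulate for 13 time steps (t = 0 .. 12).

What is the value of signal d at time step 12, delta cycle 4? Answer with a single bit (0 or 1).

0

t=0 Δ0: e=0 a=1 clk=0 f=0 b=1 c=0 h=1 d=1
  Δ1: clk:0→1
  Δ2: d:1→0
  Δ3: b:1→0, c:0→1
  Δ4: f:0→1
  Δ5: b:0→1
  (5Δ to stable)
t=1 Δ0: e=0 a=1 clk=1 f=1 b=1 c=1 h=1 d=0
  Δ1: clk:1→0
  (1Δ to stable)
t=2 Δ0: e=0 a=1 clk=0 f=1 b=1 c=1 h=1 d=0
  Δ1: clk:0→1
  Δ2: d:0→1
  Δ3: b:1→0, c:1→0
  Δ4: f:1→0
  Δ5: b:0→1
  (5Δ to stable)
t=3 Δ0: e=0 a=1 clk=1 f=0 b=1 c=0 h=1 d=1
  Δ1: clk:1→0
  (1Δ to stable)
t=4 Δ0: e=0 a=1 clk=0 f=0 b=1 c=0 h=1 d=1
  Δ1: clk:0→1
  Δ2: d:1→0
  Δ3: b:1→0, c:0→1
  Δ4: f:0→1
  Δ5: b:0→1
  (5Δ to stable)
t=5 Δ0: e=0 a=1 clk=1 f=1 b=1 c=1 h=1 d=0
  Δ1: clk:1→0
  (1Δ to stable)
t=6 Δ0: e=0 a=1 clk=0 f=1 b=1 c=1 h=1 d=0
  Δ1: clk:0→1
  Δ2: d:0→1
  Δ3: b:1→0, c:1→0
  Δ4: f:1→0
  Δ5: b:0→1
  (5Δ to stable)
t=7 Δ0: e=0 a=1 clk=1 f=0 b=1 c=0 h=1 d=1
  Δ1: clk:1→0
  (1Δ to stable)
t=8 Δ0: e=0 a=1 clk=0 f=0 b=1 c=0 h=1 d=1
  Δ1: clk:0→1
  Δ2: d:1→0
  Δ3: b:1→0, c:0→1
  Δ4: f:0→1
  Δ5: b:0→1
  (5Δ to stable)
t=9 Δ0: e=0 a=1 clk=1 f=1 b=1 c=1 h=1 d=0
  Δ1: clk:1→0
  (1Δ to stable)
t=10 Δ0: e=0 a=1 clk=0 f=1 b=1 c=1 h=1 d=0
  Δ1: clk:0→1
  Δ2: d:0→1
  Δ3: b:1→0, c:1→0
  Δ4: f:1→0
  Δ5: b:0→1
  (5Δ to stable)
t=11 Δ0: e=0 a=1 clk=1 f=0 b=1 c=0 h=1 d=1
  Δ1: clk:1→0
  (1Δ to stable)
t=12 Δ0: e=0 a=1 clk=0 f=0 b=1 c=0 h=1 d=1
  Δ1: clk:0→1
  Δ2: d:1→0
  Δ3: b:1→0, c:0→1
  Δ4: f:0→1
  Δ5: b:0→1
  (5Δ to stable)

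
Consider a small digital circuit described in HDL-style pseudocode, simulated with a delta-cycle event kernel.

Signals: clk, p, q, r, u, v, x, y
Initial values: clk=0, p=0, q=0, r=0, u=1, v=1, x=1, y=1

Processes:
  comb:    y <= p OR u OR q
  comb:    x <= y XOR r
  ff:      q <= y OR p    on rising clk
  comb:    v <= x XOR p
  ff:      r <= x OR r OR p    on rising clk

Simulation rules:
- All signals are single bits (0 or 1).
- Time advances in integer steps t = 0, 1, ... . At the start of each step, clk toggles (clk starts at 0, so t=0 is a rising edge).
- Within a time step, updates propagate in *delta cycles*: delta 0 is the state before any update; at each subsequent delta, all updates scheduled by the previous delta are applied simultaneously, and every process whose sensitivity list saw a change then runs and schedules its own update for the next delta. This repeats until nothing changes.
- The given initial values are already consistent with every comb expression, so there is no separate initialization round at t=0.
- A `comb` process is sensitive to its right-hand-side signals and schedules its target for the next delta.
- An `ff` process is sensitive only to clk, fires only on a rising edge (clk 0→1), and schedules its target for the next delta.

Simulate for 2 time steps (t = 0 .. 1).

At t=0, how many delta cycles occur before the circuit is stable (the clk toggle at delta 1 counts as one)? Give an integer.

4

t0.Δ0 p=0 v=1 x=1 r=0 u=1 y=1 q=0 clk=0
t0.Δ1 p=0 v=1 x=1 r=0 u=1 y=1 q=0 clk=1
t0.Δ2 p=0 v=1 x=1 r=1 u=1 y=1 q=1 clk=1
t0.Δ3 p=0 v=1 x=0 r=1 u=1 y=1 q=1 clk=1
t0.Δ4 p=0 v=0 x=0 r=1 u=1 y=1 q=1 clk=1
t1.Δ0 p=0 v=0 x=0 r=1 u=1 y=1 q=1 clk=1
t1.Δ1 p=0 v=0 x=0 r=1 u=1 y=1 q=1 clk=0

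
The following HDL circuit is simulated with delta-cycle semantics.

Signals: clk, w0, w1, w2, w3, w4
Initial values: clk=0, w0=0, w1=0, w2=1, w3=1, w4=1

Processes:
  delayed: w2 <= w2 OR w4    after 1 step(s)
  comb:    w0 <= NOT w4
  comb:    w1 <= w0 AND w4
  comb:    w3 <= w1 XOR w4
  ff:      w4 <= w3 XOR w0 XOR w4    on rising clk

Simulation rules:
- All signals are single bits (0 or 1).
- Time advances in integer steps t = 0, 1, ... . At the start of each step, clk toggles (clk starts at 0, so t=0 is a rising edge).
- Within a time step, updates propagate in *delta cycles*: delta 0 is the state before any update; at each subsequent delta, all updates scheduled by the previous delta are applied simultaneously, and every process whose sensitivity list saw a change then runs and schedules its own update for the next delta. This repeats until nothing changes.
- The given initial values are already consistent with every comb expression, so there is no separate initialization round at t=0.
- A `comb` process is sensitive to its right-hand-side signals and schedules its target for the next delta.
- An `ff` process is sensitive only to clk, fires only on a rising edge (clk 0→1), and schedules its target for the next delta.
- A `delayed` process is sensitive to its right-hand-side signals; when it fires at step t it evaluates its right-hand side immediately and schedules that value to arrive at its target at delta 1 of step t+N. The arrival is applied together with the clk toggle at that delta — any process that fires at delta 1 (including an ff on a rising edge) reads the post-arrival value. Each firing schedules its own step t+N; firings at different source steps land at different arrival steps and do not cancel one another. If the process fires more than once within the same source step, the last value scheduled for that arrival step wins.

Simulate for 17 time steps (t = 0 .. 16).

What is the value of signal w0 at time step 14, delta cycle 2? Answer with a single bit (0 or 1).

1

t=0 Δ0: w1=0 w0=0 w3=1 w2=1 w4=1 clk=0
  Δ1: clk:0→1
  Δ2: w4:1→0
  Δ3: w0:0→1, w3:1→0
  (3Δ to stable)
t=1 Δ0: w1=0 w0=1 w3=0 w2=1 w4=0 clk=1
  Δ1: clk:1→0
  (1Δ to stable)
t=2 Δ0: w1=0 w0=1 w3=0 w2=1 w4=0 clk=0
  Δ1: clk:0→1
  Δ2: w4:0→1
  Δ3: w1:0→1, w0:1→0, w3:0→1
  Δ4: w1:1→0, w3:1→0
  Δ5: w3:0→1
  (5Δ to stable)
t=3 Δ0: w1=0 w0=0 w3=1 w2=1 w4=1 clk=1
  Δ1: clk:1→0
  (1Δ to stable)
t=4 Δ0: w1=0 w0=0 w3=1 w2=1 w4=1 clk=0
  Δ1: clk:0→1
  Δ2: w4:1→0
  Δ3: w0:0→1, w3:1→0
  (3Δ to stable)
t=5 Δ0: w1=0 w0=1 w3=0 w2=1 w4=0 clk=1
  Δ1: clk:1→0
  (1Δ to stable)
t=6 Δ0: w1=0 w0=1 w3=0 w2=1 w4=0 clk=0
  Δ1: clk:0→1
  Δ2: w4:0→1
  Δ3: w1:0→1, w0:1→0, w3:0→1
  Δ4: w1:1→0, w3:1→0
  Δ5: w3:0→1
  (5Δ to stable)
t=7 Δ0: w1=0 w0=0 w3=1 w2=1 w4=1 clk=1
  Δ1: clk:1→0
  (1Δ to stable)
t=8 Δ0: w1=0 w0=0 w3=1 w2=1 w4=1 clk=0
  Δ1: clk:0→1
  Δ2: w4:1→0
  Δ3: w0:0→1, w3:1→0
  (3Δ to stable)
t=9 Δ0: w1=0 w0=1 w3=0 w2=1 w4=0 clk=1
  Δ1: clk:1→0
  (1Δ to stable)
t=10 Δ0: w1=0 w0=1 w3=0 w2=1 w4=0 clk=0
  Δ1: clk:0→1
  Δ2: w4:0→1
  Δ3: w1:0→1, w0:1→0, w3:0→1
  Δ4: w1:1→0, w3:1→0
  Δ5: w3:0→1
  (5Δ to stable)
t=11 Δ0: w1=0 w0=0 w3=1 w2=1 w4=1 clk=1
  Δ1: clk:1→0
  (1Δ to stable)
t=12 Δ0: w1=0 w0=0 w3=1 w2=1 w4=1 clk=0
  Δ1: clk:0→1
  Δ2: w4:1→0
  Δ3: w0:0→1, w3:1→0
  (3Δ to stable)
t=13 Δ0: w1=0 w0=1 w3=0 w2=1 w4=0 clk=1
  Δ1: clk:1→0
  (1Δ to stable)
t=14 Δ0: w1=0 w0=1 w3=0 w2=1 w4=0 clk=0
  Δ1: clk:0→1
  Δ2: w4:0→1
  Δ3: w1:0→1, w0:1→0, w3:0→1
  Δ4: w1:1→0, w3:1→0
  Δ5: w3:0→1
  (5Δ to stable)
t=15 Δ0: w1=0 w0=0 w3=1 w2=1 w4=1 clk=1
  Δ1: clk:1→0
  (1Δ to stable)
t=16 Δ0: w1=0 w0=0 w3=1 w2=1 w4=1 clk=0
  Δ1: clk:0→1
  Δ2: w4:1→0
  Δ3: w0:0→1, w3:1→0
  (3Δ to stable)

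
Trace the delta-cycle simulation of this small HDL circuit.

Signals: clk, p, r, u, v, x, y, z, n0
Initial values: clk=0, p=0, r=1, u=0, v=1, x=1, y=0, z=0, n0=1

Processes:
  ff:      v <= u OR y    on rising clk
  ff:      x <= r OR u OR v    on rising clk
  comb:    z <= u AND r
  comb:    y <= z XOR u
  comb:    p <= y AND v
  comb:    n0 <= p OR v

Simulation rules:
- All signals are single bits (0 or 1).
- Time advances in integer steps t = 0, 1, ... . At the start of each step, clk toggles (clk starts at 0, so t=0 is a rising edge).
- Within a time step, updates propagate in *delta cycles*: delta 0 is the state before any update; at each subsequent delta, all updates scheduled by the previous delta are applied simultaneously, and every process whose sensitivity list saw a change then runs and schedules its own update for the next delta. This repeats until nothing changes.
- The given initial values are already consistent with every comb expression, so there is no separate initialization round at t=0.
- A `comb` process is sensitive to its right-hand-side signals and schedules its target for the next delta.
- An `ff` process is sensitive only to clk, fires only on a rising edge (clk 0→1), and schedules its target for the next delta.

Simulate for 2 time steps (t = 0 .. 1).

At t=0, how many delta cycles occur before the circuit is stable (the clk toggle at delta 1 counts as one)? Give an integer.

3

t0.Δ0 u=0 r=1 y=0 n0=1 x=1 z=0 p=0 clk=0 v=1
t0.Δ1 u=0 r=1 y=0 n0=1 x=1 z=0 p=0 clk=1 v=1
t0.Δ2 u=0 r=1 y=0 n0=1 x=1 z=0 p=0 clk=1 v=0
t0.Δ3 u=0 r=1 y=0 n0=0 x=1 z=0 p=0 clk=1 v=0
t1.Δ0 u=0 r=1 y=0 n0=0 x=1 z=0 p=0 clk=1 v=0
t1.Δ1 u=0 r=1 y=0 n0=0 x=1 z=0 p=0 clk=0 v=0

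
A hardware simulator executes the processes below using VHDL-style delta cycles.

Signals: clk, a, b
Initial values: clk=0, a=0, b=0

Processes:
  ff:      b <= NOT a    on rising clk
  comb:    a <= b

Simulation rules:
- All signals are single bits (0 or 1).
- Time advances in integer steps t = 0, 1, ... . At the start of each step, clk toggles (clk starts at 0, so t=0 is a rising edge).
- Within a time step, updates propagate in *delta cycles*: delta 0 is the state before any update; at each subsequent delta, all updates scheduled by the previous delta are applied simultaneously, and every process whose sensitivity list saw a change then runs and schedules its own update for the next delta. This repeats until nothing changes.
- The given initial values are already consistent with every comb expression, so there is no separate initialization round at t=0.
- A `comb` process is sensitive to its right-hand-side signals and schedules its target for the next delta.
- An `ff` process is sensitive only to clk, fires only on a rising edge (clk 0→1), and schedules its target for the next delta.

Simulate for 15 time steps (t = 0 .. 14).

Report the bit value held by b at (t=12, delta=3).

t=0 Δ0: clk=0 b=0 a=0
  Δ1: clk:0→1
  Δ2: b:0→1
  Δ3: a:0→1
  (3Δ to stable)
t=1 Δ0: clk=1 b=1 a=1
  Δ1: clk:1→0
  (1Δ to stable)
t=2 Δ0: clk=0 b=1 a=1
  Δ1: clk:0→1
  Δ2: b:1→0
  Δ3: a:1→0
  (3Δ to stable)
t=3 Δ0: clk=1 b=0 a=0
  Δ1: clk:1→0
  (1Δ to stable)
t=4 Δ0: clk=0 b=0 a=0
  Δ1: clk:0→1
  Δ2: b:0→1
  Δ3: a:0→1
  (3Δ to stable)
t=5 Δ0: clk=1 b=1 a=1
  Δ1: clk:1→0
  (1Δ to stable)
t=6 Δ0: clk=0 b=1 a=1
  Δ1: clk:0→1
  Δ2: b:1→0
  Δ3: a:1→0
  (3Δ to stable)
t=7 Δ0: clk=1 b=0 a=0
  Δ1: clk:1→0
  (1Δ to stable)
t=8 Δ0: clk=0 b=0 a=0
  Δ1: clk:0→1
  Δ2: b:0→1
  Δ3: a:0→1
  (3Δ to stable)
t=9 Δ0: clk=1 b=1 a=1
  Δ1: clk:1→0
  (1Δ to stable)
t=10 Δ0: clk=0 b=1 a=1
  Δ1: clk:0→1
  Δ2: b:1→0
  Δ3: a:1→0
  (3Δ to stable)
t=11 Δ0: clk=1 b=0 a=0
  Δ1: clk:1→0
  (1Δ to stable)
t=12 Δ0: clk=0 b=0 a=0
  Δ1: clk:0→1
  Δ2: b:0→1
  Δ3: a:0→1
  (3Δ to stable)
t=13 Δ0: clk=1 b=1 a=1
  Δ1: clk:1→0
  (1Δ to stable)
t=14 Δ0: clk=0 b=1 a=1
  Δ1: clk:0→1
  Δ2: b:1→0
  Δ3: a:1→0
  (3Δ to stable)

1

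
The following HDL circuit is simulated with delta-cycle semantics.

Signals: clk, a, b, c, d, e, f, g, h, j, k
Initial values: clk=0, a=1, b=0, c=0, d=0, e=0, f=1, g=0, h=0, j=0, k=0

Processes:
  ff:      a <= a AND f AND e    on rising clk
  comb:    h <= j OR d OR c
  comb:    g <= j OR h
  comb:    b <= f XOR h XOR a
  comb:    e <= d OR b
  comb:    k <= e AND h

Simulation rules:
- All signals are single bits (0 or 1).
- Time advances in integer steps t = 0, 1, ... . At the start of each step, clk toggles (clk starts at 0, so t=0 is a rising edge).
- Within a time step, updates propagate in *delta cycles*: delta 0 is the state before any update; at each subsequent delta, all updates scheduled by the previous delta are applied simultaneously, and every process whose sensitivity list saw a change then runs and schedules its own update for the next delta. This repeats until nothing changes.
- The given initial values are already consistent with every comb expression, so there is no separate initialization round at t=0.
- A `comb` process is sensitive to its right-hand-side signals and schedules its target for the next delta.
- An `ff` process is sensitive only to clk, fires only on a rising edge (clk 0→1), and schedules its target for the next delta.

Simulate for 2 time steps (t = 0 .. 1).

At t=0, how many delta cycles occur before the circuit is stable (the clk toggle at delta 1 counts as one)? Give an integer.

[bits: d,clk,c,j,a,f,k,h,e,b,g]
t=0: Δ0=00001100000 Δ1=01001100000 Δ2=01000100000 Δ3=01000100010 Δ4=01000100110 | 4Δ
t=1: Δ0=01000100110 Δ1=00000100110 | 1Δ

4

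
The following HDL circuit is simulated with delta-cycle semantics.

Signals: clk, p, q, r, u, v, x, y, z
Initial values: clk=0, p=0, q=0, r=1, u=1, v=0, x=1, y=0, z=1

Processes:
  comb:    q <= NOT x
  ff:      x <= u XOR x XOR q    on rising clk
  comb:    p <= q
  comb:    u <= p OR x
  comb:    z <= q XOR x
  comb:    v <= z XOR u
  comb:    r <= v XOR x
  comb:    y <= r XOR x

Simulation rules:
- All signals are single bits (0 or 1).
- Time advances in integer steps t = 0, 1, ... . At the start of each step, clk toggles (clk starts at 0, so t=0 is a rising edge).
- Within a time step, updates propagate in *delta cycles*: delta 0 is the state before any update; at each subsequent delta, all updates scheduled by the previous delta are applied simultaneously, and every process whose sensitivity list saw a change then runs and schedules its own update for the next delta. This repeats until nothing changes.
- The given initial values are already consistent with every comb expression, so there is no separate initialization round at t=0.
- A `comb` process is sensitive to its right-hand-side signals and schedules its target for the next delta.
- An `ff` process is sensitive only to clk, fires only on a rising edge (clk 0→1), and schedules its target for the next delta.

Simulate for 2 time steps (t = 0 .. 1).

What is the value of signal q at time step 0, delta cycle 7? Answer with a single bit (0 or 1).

1

t=0 Δ0: x=1 r=1 y=0 z=1 v=0 u=1 p=0 clk=0 q=0
  Δ1: clk:0→1
  Δ2: x:1→0
  Δ3: r:1→0, y:0→1, z:1→0, u:1→0, q:0→1
  Δ4: y:1→0, z:0→1, p:0→1
  Δ5: v:0→1, u:0→1
  Δ6: r:0→1, v:1→0
  Δ7: r:1→0, y:0→1
  Δ8: y:1→0
  (8Δ to stable)
t=1 Δ0: x=0 r=0 y=0 z=1 v=0 u=1 p=1 clk=1 q=1
  Δ1: clk:1→0
  (1Δ to stable)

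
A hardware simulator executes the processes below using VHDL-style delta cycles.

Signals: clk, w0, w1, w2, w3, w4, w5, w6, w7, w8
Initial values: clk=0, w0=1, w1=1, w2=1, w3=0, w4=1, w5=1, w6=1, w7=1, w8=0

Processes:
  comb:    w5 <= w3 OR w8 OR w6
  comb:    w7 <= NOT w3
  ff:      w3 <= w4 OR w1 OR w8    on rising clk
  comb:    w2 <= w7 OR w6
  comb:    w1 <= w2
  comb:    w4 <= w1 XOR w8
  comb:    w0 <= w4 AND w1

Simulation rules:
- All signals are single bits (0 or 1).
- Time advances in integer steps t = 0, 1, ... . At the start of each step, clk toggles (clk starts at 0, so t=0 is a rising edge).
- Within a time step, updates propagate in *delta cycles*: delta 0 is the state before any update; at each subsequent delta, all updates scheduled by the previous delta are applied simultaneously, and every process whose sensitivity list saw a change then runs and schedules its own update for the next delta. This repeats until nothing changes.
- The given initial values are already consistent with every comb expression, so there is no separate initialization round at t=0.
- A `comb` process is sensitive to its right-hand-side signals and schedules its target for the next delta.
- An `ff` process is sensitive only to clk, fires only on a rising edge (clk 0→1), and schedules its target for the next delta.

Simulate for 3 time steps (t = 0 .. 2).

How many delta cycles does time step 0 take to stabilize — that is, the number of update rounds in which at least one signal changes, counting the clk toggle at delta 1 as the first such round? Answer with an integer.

t0.Δ0 clk=0 w1=1 w6=1 w7=1 w2=1 w3=0 w5=1 w4=1 w8=0 w0=1
t0.Δ1 clk=1 w1=1 w6=1 w7=1 w2=1 w3=0 w5=1 w4=1 w8=0 w0=1
t0.Δ2 clk=1 w1=1 w6=1 w7=1 w2=1 w3=1 w5=1 w4=1 w8=0 w0=1
t0.Δ3 clk=1 w1=1 w6=1 w7=0 w2=1 w3=1 w5=1 w4=1 w8=0 w0=1
t1.Δ0 clk=1 w1=1 w6=1 w7=0 w2=1 w3=1 w5=1 w4=1 w8=0 w0=1
t1.Δ1 clk=0 w1=1 w6=1 w7=0 w2=1 w3=1 w5=1 w4=1 w8=0 w0=1
t2.Δ0 clk=0 w1=1 w6=1 w7=0 w2=1 w3=1 w5=1 w4=1 w8=0 w0=1
t2.Δ1 clk=1 w1=1 w6=1 w7=0 w2=1 w3=1 w5=1 w4=1 w8=0 w0=1

3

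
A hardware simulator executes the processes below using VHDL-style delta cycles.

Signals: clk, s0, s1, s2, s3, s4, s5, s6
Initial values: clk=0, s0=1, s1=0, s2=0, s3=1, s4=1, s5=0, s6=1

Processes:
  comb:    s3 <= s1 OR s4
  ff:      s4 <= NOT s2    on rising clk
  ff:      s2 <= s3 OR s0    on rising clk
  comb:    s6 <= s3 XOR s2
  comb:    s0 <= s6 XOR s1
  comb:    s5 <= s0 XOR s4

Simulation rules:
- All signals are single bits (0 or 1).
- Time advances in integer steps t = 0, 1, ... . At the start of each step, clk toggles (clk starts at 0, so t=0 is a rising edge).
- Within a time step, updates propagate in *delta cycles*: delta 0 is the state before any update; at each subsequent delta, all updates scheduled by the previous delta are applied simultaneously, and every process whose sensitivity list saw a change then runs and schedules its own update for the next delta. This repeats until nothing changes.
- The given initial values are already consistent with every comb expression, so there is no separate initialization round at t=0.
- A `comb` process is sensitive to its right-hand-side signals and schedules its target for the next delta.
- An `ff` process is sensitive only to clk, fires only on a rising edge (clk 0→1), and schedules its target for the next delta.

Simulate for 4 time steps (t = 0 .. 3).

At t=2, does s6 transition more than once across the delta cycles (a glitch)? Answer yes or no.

t=0 Δ0: s3=1 s1=0 s2=0 clk=0 s4=1 s5=0 s6=1 s0=1
  Δ1: clk:0→1
  Δ2: s2:0→1
  Δ3: s6:1→0
  Δ4: s0:1→0
  Δ5: s5:0→1
  (5Δ to stable)
t=1 Δ0: s3=1 s1=0 s2=1 clk=1 s4=1 s5=1 s6=0 s0=0
  Δ1: clk:1→0
  (1Δ to stable)
t=2 Δ0: s3=1 s1=0 s2=1 clk=0 s4=1 s5=1 s6=0 s0=0
  Δ1: clk:0→1
  Δ2: s4:1→0
  Δ3: s3:1→0, s5:1→0
  Δ4: s6:0→1
  Δ5: s0:0→1
  Δ6: s5:0→1
  (6Δ to stable)
t=3 Δ0: s3=0 s1=0 s2=1 clk=1 s4=0 s5=1 s6=1 s0=1
  Δ1: clk:1→0
  (1Δ to stable)

no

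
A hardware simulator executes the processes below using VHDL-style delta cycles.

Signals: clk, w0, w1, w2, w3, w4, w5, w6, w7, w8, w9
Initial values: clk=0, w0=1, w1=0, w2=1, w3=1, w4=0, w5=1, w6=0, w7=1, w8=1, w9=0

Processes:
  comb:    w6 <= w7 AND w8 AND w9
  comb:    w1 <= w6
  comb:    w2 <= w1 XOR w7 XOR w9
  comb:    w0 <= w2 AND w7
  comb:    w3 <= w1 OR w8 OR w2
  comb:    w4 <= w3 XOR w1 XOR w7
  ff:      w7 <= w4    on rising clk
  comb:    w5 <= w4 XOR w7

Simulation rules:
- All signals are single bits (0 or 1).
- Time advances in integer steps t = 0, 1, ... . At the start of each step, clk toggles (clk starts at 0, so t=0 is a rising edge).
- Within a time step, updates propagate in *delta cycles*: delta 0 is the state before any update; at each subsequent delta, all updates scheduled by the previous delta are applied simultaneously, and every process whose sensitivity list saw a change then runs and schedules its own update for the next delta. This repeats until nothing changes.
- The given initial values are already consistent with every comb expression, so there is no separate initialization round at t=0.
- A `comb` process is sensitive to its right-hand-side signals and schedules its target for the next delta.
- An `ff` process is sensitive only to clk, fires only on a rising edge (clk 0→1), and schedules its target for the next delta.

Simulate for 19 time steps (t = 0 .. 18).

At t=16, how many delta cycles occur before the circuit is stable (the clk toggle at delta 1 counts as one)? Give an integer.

[bits: w8,w3,w1,w6,clk,w4,w2,w0,w7,w5,w9]
t=0: Δ0=11000011110 Δ1=11001011110 Δ2=11001011010 Δ3=11001100000 Δ4=11001100010 | 4Δ
t=1: Δ0=11001100010 Δ1=11000100010 | 1Δ
t=2: Δ0=11000100010 Δ1=11001100010 Δ2=11001100110 Δ3=11001010100 Δ4=11001011110 | 4Δ
t=3: Δ0=11001011110 Δ1=11000011110 | 1Δ
t=4: Δ0=11000011110 Δ1=11001011110 Δ2=11001011010 Δ3=11001100000 Δ4=11001100010 | 4Δ
t=5: Δ0=11001100010 Δ1=11000100010 | 1Δ
t=6: Δ0=11000100010 Δ1=11001100010 Δ2=11001100110 Δ3=11001010100 Δ4=11001011110 | 4Δ
t=7: Δ0=11001011110 Δ1=11000011110 | 1Δ
t=8: Δ0=11000011110 Δ1=11001011110 Δ2=11001011010 Δ3=11001100000 Δ4=11001100010 | 4Δ
t=9: Δ0=11001100010 Δ1=11000100010 | 1Δ
t=10: Δ0=11000100010 Δ1=11001100010 Δ2=11001100110 Δ3=11001010100 Δ4=11001011110 | 4Δ
t=11: Δ0=11001011110 Δ1=11000011110 | 1Δ
t=12: Δ0=11000011110 Δ1=11001011110 Δ2=11001011010 Δ3=11001100000 Δ4=11001100010 | 4Δ
t=13: Δ0=11001100010 Δ1=11000100010 | 1Δ
t=14: Δ0=11000100010 Δ1=11001100010 Δ2=11001100110 Δ3=11001010100 Δ4=11001011110 | 4Δ
t=15: Δ0=11001011110 Δ1=11000011110 | 1Δ
t=16: Δ0=11000011110 Δ1=11001011110 Δ2=11001011010 Δ3=11001100000 Δ4=11001100010 | 4Δ
t=17: Δ0=11001100010 Δ1=11000100010 | 1Δ
t=18: Δ0=11000100010 Δ1=11001100010 Δ2=11001100110 Δ3=11001010100 Δ4=11001011110 | 4Δ

4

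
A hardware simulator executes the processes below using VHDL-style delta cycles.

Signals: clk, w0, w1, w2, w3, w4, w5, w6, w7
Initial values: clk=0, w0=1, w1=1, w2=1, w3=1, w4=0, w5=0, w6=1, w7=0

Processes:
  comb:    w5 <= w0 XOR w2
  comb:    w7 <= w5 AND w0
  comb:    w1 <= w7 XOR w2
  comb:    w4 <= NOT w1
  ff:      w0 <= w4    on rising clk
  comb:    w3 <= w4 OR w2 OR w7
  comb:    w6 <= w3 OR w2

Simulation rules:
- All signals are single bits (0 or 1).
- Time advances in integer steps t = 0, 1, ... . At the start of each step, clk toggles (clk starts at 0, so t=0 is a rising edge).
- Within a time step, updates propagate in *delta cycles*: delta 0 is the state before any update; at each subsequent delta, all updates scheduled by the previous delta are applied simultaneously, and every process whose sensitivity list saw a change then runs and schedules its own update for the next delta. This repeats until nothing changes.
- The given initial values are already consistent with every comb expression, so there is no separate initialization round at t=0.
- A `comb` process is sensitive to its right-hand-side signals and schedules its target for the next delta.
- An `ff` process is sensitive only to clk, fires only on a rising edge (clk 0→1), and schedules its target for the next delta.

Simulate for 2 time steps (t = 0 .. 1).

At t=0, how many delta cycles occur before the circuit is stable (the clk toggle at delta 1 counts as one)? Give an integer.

3

t0.Δ0 clk=0 w3=1 w5=0 w2=1 w4=0 w6=1 w0=1 w7=0 w1=1
t0.Δ1 clk=1 w3=1 w5=0 w2=1 w4=0 w6=1 w0=1 w7=0 w1=1
t0.Δ2 clk=1 w3=1 w5=0 w2=1 w4=0 w6=1 w0=0 w7=0 w1=1
t0.Δ3 clk=1 w3=1 w5=1 w2=1 w4=0 w6=1 w0=0 w7=0 w1=1
t1.Δ0 clk=1 w3=1 w5=1 w2=1 w4=0 w6=1 w0=0 w7=0 w1=1
t1.Δ1 clk=0 w3=1 w5=1 w2=1 w4=0 w6=1 w0=0 w7=0 w1=1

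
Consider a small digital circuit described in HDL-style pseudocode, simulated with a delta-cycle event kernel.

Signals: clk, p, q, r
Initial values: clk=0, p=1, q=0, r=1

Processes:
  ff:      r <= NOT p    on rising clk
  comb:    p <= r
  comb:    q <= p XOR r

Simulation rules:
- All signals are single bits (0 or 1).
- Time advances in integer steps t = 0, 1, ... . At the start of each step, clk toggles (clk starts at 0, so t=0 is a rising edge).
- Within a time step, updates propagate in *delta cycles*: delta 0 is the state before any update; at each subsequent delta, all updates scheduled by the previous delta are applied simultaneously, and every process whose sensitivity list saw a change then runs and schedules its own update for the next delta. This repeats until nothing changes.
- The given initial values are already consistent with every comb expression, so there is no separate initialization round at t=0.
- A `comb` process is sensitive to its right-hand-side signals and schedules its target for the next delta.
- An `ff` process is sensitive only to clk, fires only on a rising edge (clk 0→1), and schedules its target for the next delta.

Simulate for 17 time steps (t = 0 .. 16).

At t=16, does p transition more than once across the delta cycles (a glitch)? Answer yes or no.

t0.Δ0 q=0 p=1 r=1 clk=0
t0.Δ1 q=0 p=1 r=1 clk=1
t0.Δ2 q=0 p=1 r=0 clk=1
t0.Δ3 q=1 p=0 r=0 clk=1
t0.Δ4 q=0 p=0 r=0 clk=1
t1.Δ0 q=0 p=0 r=0 clk=1
t1.Δ1 q=0 p=0 r=0 clk=0
t2.Δ0 q=0 p=0 r=0 clk=0
t2.Δ1 q=0 p=0 r=0 clk=1
t2.Δ2 q=0 p=0 r=1 clk=1
t2.Δ3 q=1 p=1 r=1 clk=1
t2.Δ4 q=0 p=1 r=1 clk=1
t3.Δ0 q=0 p=1 r=1 clk=1
t3.Δ1 q=0 p=1 r=1 clk=0
t4.Δ0 q=0 p=1 r=1 clk=0
t4.Δ1 q=0 p=1 r=1 clk=1
t4.Δ2 q=0 p=1 r=0 clk=1
t4.Δ3 q=1 p=0 r=0 clk=1
t4.Δ4 q=0 p=0 r=0 clk=1
t5.Δ0 q=0 p=0 r=0 clk=1
t5.Δ1 q=0 p=0 r=0 clk=0
t6.Δ0 q=0 p=0 r=0 clk=0
t6.Δ1 q=0 p=0 r=0 clk=1
t6.Δ2 q=0 p=0 r=1 clk=1
t6.Δ3 q=1 p=1 r=1 clk=1
t6.Δ4 q=0 p=1 r=1 clk=1
t7.Δ0 q=0 p=1 r=1 clk=1
t7.Δ1 q=0 p=1 r=1 clk=0
t8.Δ0 q=0 p=1 r=1 clk=0
t8.Δ1 q=0 p=1 r=1 clk=1
t8.Δ2 q=0 p=1 r=0 clk=1
t8.Δ3 q=1 p=0 r=0 clk=1
t8.Δ4 q=0 p=0 r=0 clk=1
t9.Δ0 q=0 p=0 r=0 clk=1
t9.Δ1 q=0 p=0 r=0 clk=0
t10.Δ0 q=0 p=0 r=0 clk=0
t10.Δ1 q=0 p=0 r=0 clk=1
t10.Δ2 q=0 p=0 r=1 clk=1
t10.Δ3 q=1 p=1 r=1 clk=1
t10.Δ4 q=0 p=1 r=1 clk=1
t11.Δ0 q=0 p=1 r=1 clk=1
t11.Δ1 q=0 p=1 r=1 clk=0
t12.Δ0 q=0 p=1 r=1 clk=0
t12.Δ1 q=0 p=1 r=1 clk=1
t12.Δ2 q=0 p=1 r=0 clk=1
t12.Δ3 q=1 p=0 r=0 clk=1
t12.Δ4 q=0 p=0 r=0 clk=1
t13.Δ0 q=0 p=0 r=0 clk=1
t13.Δ1 q=0 p=0 r=0 clk=0
t14.Δ0 q=0 p=0 r=0 clk=0
t14.Δ1 q=0 p=0 r=0 clk=1
t14.Δ2 q=0 p=0 r=1 clk=1
t14.Δ3 q=1 p=1 r=1 clk=1
t14.Δ4 q=0 p=1 r=1 clk=1
t15.Δ0 q=0 p=1 r=1 clk=1
t15.Δ1 q=0 p=1 r=1 clk=0
t16.Δ0 q=0 p=1 r=1 clk=0
t16.Δ1 q=0 p=1 r=1 clk=1
t16.Δ2 q=0 p=1 r=0 clk=1
t16.Δ3 q=1 p=0 r=0 clk=1
t16.Δ4 q=0 p=0 r=0 clk=1

no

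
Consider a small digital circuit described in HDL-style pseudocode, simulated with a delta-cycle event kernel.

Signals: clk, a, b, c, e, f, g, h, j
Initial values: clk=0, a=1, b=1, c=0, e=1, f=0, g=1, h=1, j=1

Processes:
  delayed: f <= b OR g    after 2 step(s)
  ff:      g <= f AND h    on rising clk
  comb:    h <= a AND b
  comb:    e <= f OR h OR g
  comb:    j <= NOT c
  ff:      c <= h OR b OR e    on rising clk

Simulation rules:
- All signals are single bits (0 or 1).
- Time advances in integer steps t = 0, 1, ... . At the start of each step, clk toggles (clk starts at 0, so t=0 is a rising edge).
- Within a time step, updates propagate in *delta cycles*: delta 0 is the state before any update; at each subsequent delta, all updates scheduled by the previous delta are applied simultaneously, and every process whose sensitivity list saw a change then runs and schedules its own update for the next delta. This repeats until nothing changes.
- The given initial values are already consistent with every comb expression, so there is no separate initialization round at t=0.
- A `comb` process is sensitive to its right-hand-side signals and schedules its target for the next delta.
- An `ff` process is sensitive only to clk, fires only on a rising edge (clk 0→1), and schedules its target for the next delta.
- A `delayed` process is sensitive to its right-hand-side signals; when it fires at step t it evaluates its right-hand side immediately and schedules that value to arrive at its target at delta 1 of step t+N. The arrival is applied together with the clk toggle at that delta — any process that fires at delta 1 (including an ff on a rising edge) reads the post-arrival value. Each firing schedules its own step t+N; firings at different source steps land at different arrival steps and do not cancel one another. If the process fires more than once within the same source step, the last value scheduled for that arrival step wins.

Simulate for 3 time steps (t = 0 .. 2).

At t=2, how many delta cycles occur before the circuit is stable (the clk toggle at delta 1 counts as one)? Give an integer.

t=0 Δ0: h=1 f=0 e=1 a=1 j=1 g=1 c=0 b=1 clk=0
  Δ1: clk:0→1
  Δ2: g:1→0, c:0→1
  Δ3: j:1→0
  (3Δ to stable)
t=1 Δ0: h=1 f=0 e=1 a=1 j=0 g=0 c=1 b=1 clk=1
  Δ1: clk:1→0
  (1Δ to stable)
t=2 Δ0: h=1 f=0 e=1 a=1 j=0 g=0 c=1 b=1 clk=0
  Δ1: f:0→1, clk:0→1
  Δ2: g:0→1
  (2Δ to stable)

2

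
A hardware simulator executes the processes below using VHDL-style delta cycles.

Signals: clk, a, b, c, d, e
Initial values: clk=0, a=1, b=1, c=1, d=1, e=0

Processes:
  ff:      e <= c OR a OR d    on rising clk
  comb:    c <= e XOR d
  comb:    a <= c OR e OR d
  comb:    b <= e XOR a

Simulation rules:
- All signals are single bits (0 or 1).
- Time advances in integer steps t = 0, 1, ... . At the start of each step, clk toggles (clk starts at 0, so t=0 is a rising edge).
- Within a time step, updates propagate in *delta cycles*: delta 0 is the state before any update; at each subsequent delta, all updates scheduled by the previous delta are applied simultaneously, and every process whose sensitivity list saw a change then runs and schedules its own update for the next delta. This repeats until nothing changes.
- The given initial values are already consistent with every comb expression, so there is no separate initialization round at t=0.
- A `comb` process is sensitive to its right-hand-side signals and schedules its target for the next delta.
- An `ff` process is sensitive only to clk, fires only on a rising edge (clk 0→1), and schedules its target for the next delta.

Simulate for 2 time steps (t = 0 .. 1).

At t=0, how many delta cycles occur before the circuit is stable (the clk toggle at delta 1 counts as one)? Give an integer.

3

[bits: d,a,e,c,b,clk]
t=0: Δ0=110110 Δ1=110111 Δ2=111111 Δ3=111001 | 3Δ
t=1: Δ0=111001 Δ1=111000 | 1Δ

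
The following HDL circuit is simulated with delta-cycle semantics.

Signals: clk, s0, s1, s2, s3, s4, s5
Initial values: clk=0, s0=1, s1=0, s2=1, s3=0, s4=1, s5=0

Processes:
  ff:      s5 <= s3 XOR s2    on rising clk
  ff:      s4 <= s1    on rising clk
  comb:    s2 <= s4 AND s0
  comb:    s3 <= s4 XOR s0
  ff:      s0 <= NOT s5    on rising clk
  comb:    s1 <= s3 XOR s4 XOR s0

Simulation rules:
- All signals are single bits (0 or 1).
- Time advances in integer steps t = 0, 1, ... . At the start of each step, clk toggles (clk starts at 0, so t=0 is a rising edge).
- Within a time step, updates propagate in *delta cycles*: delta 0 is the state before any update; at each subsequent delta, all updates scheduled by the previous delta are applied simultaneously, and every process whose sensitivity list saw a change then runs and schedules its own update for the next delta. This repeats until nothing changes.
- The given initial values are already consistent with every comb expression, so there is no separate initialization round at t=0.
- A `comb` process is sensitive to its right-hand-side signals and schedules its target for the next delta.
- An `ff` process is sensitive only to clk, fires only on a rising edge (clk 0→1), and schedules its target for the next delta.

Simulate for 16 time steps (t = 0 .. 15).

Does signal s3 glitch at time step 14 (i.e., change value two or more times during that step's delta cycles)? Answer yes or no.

t0.Δ0 s1=0 s3=0 s5=0 s4=1 s2=1 clk=0 s0=1
t0.Δ1 s1=0 s3=0 s5=0 s4=1 s2=1 clk=1 s0=1
t0.Δ2 s1=0 s3=0 s5=1 s4=0 s2=1 clk=1 s0=1
t0.Δ3 s1=1 s3=1 s5=1 s4=0 s2=0 clk=1 s0=1
t0.Δ4 s1=0 s3=1 s5=1 s4=0 s2=0 clk=1 s0=1
t1.Δ0 s1=0 s3=1 s5=1 s4=0 s2=0 clk=1 s0=1
t1.Δ1 s1=0 s3=1 s5=1 s4=0 s2=0 clk=0 s0=1
t2.Δ0 s1=0 s3=1 s5=1 s4=0 s2=0 clk=0 s0=1
t2.Δ1 s1=0 s3=1 s5=1 s4=0 s2=0 clk=1 s0=1
t2.Δ2 s1=0 s3=1 s5=1 s4=0 s2=0 clk=1 s0=0
t2.Δ3 s1=1 s3=0 s5=1 s4=0 s2=0 clk=1 s0=0
t2.Δ4 s1=0 s3=0 s5=1 s4=0 s2=0 clk=1 s0=0
t3.Δ0 s1=0 s3=0 s5=1 s4=0 s2=0 clk=1 s0=0
t3.Δ1 s1=0 s3=0 s5=1 s4=0 s2=0 clk=0 s0=0
t4.Δ0 s1=0 s3=0 s5=1 s4=0 s2=0 clk=0 s0=0
t4.Δ1 s1=0 s3=0 s5=1 s4=0 s2=0 clk=1 s0=0
t4.Δ2 s1=0 s3=0 s5=0 s4=0 s2=0 clk=1 s0=0
t5.Δ0 s1=0 s3=0 s5=0 s4=0 s2=0 clk=1 s0=0
t5.Δ1 s1=0 s3=0 s5=0 s4=0 s2=0 clk=0 s0=0
t6.Δ0 s1=0 s3=0 s5=0 s4=0 s2=0 clk=0 s0=0
t6.Δ1 s1=0 s3=0 s5=0 s4=0 s2=0 clk=1 s0=0
t6.Δ2 s1=0 s3=0 s5=0 s4=0 s2=0 clk=1 s0=1
t6.Δ3 s1=1 s3=1 s5=0 s4=0 s2=0 clk=1 s0=1
t6.Δ4 s1=0 s3=1 s5=0 s4=0 s2=0 clk=1 s0=1
t7.Δ0 s1=0 s3=1 s5=0 s4=0 s2=0 clk=1 s0=1
t7.Δ1 s1=0 s3=1 s5=0 s4=0 s2=0 clk=0 s0=1
t8.Δ0 s1=0 s3=1 s5=0 s4=0 s2=0 clk=0 s0=1
t8.Δ1 s1=0 s3=1 s5=0 s4=0 s2=0 clk=1 s0=1
t8.Δ2 s1=0 s3=1 s5=1 s4=0 s2=0 clk=1 s0=1
t9.Δ0 s1=0 s3=1 s5=1 s4=0 s2=0 clk=1 s0=1
t9.Δ1 s1=0 s3=1 s5=1 s4=0 s2=0 clk=0 s0=1
t10.Δ0 s1=0 s3=1 s5=1 s4=0 s2=0 clk=0 s0=1
t10.Δ1 s1=0 s3=1 s5=1 s4=0 s2=0 clk=1 s0=1
t10.Δ2 s1=0 s3=1 s5=1 s4=0 s2=0 clk=1 s0=0
t10.Δ3 s1=1 s3=0 s5=1 s4=0 s2=0 clk=1 s0=0
t10.Δ4 s1=0 s3=0 s5=1 s4=0 s2=0 clk=1 s0=0
t11.Δ0 s1=0 s3=0 s5=1 s4=0 s2=0 clk=1 s0=0
t11.Δ1 s1=0 s3=0 s5=1 s4=0 s2=0 clk=0 s0=0
t12.Δ0 s1=0 s3=0 s5=1 s4=0 s2=0 clk=0 s0=0
t12.Δ1 s1=0 s3=0 s5=1 s4=0 s2=0 clk=1 s0=0
t12.Δ2 s1=0 s3=0 s5=0 s4=0 s2=0 clk=1 s0=0
t13.Δ0 s1=0 s3=0 s5=0 s4=0 s2=0 clk=1 s0=0
t13.Δ1 s1=0 s3=0 s5=0 s4=0 s2=0 clk=0 s0=0
t14.Δ0 s1=0 s3=0 s5=0 s4=0 s2=0 clk=0 s0=0
t14.Δ1 s1=0 s3=0 s5=0 s4=0 s2=0 clk=1 s0=0
t14.Δ2 s1=0 s3=0 s5=0 s4=0 s2=0 clk=1 s0=1
t14.Δ3 s1=1 s3=1 s5=0 s4=0 s2=0 clk=1 s0=1
t14.Δ4 s1=0 s3=1 s5=0 s4=0 s2=0 clk=1 s0=1
t15.Δ0 s1=0 s3=1 s5=0 s4=0 s2=0 clk=1 s0=1
t15.Δ1 s1=0 s3=1 s5=0 s4=0 s2=0 clk=0 s0=1

no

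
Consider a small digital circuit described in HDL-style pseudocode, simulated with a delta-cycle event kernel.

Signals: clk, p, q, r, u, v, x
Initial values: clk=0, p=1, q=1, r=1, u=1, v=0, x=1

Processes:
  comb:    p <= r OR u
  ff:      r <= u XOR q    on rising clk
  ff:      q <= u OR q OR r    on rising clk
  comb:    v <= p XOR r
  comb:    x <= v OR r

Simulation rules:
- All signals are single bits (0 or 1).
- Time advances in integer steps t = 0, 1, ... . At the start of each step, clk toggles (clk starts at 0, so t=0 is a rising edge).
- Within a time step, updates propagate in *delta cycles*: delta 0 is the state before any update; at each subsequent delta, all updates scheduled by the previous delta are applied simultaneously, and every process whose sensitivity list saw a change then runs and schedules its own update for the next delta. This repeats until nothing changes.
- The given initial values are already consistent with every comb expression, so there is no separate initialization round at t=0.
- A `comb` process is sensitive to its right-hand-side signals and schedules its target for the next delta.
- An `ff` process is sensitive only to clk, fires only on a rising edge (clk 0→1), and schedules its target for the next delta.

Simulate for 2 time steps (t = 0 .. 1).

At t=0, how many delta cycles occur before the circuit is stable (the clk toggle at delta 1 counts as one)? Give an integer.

t0.Δ0 clk=0 v=0 q=1 r=1 u=1 x=1 p=1
t0.Δ1 clk=1 v=0 q=1 r=1 u=1 x=1 p=1
t0.Δ2 clk=1 v=0 q=1 r=0 u=1 x=1 p=1
t0.Δ3 clk=1 v=1 q=1 r=0 u=1 x=0 p=1
t0.Δ4 clk=1 v=1 q=1 r=0 u=1 x=1 p=1
t1.Δ0 clk=1 v=1 q=1 r=0 u=1 x=1 p=1
t1.Δ1 clk=0 v=1 q=1 r=0 u=1 x=1 p=1

4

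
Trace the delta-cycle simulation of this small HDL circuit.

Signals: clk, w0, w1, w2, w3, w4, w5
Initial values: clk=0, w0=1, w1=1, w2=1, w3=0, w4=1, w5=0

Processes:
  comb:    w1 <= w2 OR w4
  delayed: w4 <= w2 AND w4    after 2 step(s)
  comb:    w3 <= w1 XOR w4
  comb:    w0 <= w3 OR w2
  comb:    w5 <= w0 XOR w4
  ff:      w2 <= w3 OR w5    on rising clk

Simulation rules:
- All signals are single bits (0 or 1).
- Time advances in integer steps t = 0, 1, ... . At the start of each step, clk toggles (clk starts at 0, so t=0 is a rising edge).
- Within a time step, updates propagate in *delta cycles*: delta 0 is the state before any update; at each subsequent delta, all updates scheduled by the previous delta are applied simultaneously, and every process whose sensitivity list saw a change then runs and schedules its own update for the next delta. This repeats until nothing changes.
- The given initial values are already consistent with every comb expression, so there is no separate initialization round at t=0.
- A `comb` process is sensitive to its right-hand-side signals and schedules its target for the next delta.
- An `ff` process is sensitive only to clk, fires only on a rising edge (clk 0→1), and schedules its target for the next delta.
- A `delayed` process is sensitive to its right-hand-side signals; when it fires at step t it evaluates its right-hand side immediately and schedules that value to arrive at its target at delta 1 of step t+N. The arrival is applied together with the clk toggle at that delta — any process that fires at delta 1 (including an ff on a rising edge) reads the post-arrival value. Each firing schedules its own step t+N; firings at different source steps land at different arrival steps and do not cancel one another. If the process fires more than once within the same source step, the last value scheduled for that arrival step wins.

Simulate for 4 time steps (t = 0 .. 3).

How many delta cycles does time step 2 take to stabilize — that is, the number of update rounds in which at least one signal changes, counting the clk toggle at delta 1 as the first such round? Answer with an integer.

[bits: w0,w1,w2,w5,clk,w3,w4]
t=0: Δ0=1110001 Δ1=1110101 Δ2=1100101 Δ3=0100101 Δ4=0101101 | 4Δ
t=1: Δ0=0101101 Δ1=0101001 | 1Δ
t=2: Δ0=0101001 Δ1=0101100 Δ2=0010110 Δ3=1110100 Δ4=1111110 | 4Δ
t=3: Δ0=1111110 Δ1=1111010 | 1Δ

4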